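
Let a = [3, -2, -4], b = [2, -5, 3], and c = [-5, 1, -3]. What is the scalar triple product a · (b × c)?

b × c:
i: (-5)·(-3) - 3·1 = 15 - 3 = 12
j: 3·(-5) - 2·(-3) = -15 - (-6) = -9
k: 2·1 - (-5)·(-5) = 2 - 25 = -23
b × c = (12, -9, -23)
a · (b × c) = 3·12 + (-2)·(-9) + (-4)·(-23) = 36 + 18 + 92 = 146

146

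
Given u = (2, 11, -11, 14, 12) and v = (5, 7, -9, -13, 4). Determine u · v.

52

u · v = 2·5 + 11·7 + (-11)·(-9) + 14·(-13) + 12·4 = 10 + 77 + 99 - 182 + 48 = 52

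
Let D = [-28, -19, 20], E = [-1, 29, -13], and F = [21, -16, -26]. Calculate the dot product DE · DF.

2985

DE = E − D = (27, 48, -33)
DF = F − D = (49, 3, -46)
DE · DF = 27·49 + 48·3 + (-33)·(-46) = 1323 + 144 + 1518 = 2985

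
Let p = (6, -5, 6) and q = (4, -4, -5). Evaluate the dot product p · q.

p · q = 6·4 + (-5)·(-4) + 6·(-5) = 24 + 20 - 30 = 14

14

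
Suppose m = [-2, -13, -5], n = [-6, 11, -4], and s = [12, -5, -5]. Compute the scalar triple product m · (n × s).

n × s:
i: 11·(-5) - (-4)·(-5) = -55 - 20 = -75
j: (-4)·12 - (-6)·(-5) = -48 - 30 = -78
k: (-6)·(-5) - 11·12 = 30 - 132 = -102
n × s = (-75, -78, -102)
m · (n × s) = (-2)·(-75) + (-13)·(-78) + (-5)·(-102) = 150 + 1014 + 510 = 1674

1674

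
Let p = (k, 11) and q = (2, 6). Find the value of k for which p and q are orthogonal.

p · q = k·2 + 11·6 = 66 + 2k
Set equal to 0: 2k = -66, so k = -33.

-33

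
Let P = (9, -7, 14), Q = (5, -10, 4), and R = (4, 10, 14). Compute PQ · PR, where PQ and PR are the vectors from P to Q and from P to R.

PQ = Q − P = (-4, -3, -10)
PR = R − P = (-5, 17, 0)
PQ · PR = (-4)·(-5) + (-3)·17 + (-10)·0 = 20 - 51 + 0 = -31

-31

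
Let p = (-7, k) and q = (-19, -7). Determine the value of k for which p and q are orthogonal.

19

p · q = (-7)·(-19) + k·(-7) = 133 - 7k
Set equal to 0: -7k = -133, so k = 19.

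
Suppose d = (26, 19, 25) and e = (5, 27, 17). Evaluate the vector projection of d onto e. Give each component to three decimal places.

(5.120, 27.647, 17.407)

d · e = 26·5 + 19·27 + 25·17 = 130 + 513 + 425 = 1068
|e|² = 25 + 729 + 289 = 1043
proj_e d = (1068/1043) · (5, 27, 17) ≈ (5.120, 27.647, 17.407)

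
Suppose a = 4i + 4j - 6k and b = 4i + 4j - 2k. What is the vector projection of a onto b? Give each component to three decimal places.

a · b = 4·4 + 4·4 + (-6)·(-2) = 16 + 16 + 12 = 44
|b|² = 16 + 16 + 4 = 36
proj_b a = (44/36) · (4, 4, -2) ≈ (4.889, 4.889, -2.444)

(4.889, 4.889, -2.444)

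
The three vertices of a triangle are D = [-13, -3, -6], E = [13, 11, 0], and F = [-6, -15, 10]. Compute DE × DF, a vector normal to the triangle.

(296, -374, -410)

DE = (26, 14, 6)
DF = (7, -12, 16)
i: 14·16 - 6·(-12) = 224 - (-72) = 296
j: 6·7 - 26·16 = 42 - 416 = -374
k: 26·(-12) - 14·7 = -312 - 98 = -410
DE × DF = (296, -374, -410)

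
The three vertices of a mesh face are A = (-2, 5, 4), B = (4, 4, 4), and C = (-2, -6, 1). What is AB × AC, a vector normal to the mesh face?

AB = (6, -1, 0)
AC = (0, -11, -3)
i: (-1)·(-3) - 0·(-11) = 3 - 0 = 3
j: 0·0 - 6·(-3) = 0 - (-18) = 18
k: 6·(-11) - (-1)·0 = -66 - 0 = -66
AB × AC = (3, 18, -66)

(3, 18, -66)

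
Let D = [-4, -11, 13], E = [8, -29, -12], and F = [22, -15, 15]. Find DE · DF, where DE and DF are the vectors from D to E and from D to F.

334

DE = E − D = (12, -18, -25)
DF = F − D = (26, -4, 2)
DE · DF = 12·26 + (-18)·(-4) + (-25)·2 = 312 + 72 - 50 = 334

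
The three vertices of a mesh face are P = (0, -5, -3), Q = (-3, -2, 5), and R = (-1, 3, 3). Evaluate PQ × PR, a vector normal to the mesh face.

(-46, 10, -21)

PQ = (-3, 3, 8)
PR = (-1, 8, 6)
i: 3·6 - 8·8 = 18 - 64 = -46
j: 8·(-1) - (-3)·6 = -8 - (-18) = 10
k: (-3)·8 - 3·(-1) = -24 - (-3) = -21
PQ × PR = (-46, 10, -21)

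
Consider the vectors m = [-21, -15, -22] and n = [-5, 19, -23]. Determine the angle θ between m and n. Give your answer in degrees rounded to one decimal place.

71.5

m · n = (-21)·(-5) + (-15)·19 + (-22)·(-23) = 105 - 285 + 506 = 326
|m|² = 441 + 225 + 484 = 1150,  |m| = √1150 ≈ 33.911650
|n|² = 25 + 361 + 529 = 915,  |n| = √915 ≈ 30.248967
cos θ = 326 / (33.911650 · 30.248967) ≈ 0.31780
θ = arccos(0.31780) ≈ 71.5°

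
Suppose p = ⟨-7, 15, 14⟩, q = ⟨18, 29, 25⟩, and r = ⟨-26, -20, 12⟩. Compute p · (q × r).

q × r:
i: 29·12 - 25·(-20) = 348 - (-500) = 848
j: 25·(-26) - 18·12 = -650 - 216 = -866
k: 18·(-20) - 29·(-26) = -360 - (-754) = 394
q × r = (848, -866, 394)
p · (q × r) = (-7)·848 + 15·(-866) + 14·394 = -5936 - 12990 + 5516 = -13410

-13410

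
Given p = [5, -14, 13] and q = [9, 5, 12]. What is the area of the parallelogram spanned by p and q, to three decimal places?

283.441

i: (-14)·12 - 13·5 = -168 - 65 = -233
j: 13·9 - 5·12 = 117 - 60 = 57
k: 5·5 - (-14)·9 = 25 - (-126) = 151
p × q = (-233, 57, 151)
|p × q| = √((-233)² + 57² + 151²) = √80339 ≈ 283.4414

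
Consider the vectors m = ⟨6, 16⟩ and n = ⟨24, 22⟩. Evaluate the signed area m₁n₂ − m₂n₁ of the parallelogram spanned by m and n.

6·22 - 16·24 = 132 - 384 = -252

-252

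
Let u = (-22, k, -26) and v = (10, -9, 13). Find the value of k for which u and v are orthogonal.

u · v = (-22)·10 + k·(-9) + (-26)·13 = -558 - 9k
Set equal to 0: -9k = 558, so k = -62.

-62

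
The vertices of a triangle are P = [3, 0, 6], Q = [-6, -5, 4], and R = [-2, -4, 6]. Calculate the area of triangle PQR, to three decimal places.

PQ = (-9, -5, -2),  PR = (-5, -4, 0)
i: (-5)·0 - (-2)·(-4) = 0 - 8 = -8
j: (-2)·(-5) - (-9)·0 = 10 - 0 = 10
k: (-9)·(-4) - (-5)·(-5) = 36 - 25 = 11
PQ × PR = (-8, 10, 11)
|PQ × PR| = √285 ≈ 16.8819
area = ½ · 16.8819 ≈ 8.441

8.441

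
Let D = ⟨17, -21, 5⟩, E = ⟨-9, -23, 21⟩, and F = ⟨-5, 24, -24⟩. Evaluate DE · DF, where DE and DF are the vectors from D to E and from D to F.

18

DE = E − D = (-26, -2, 16)
DF = F − D = (-22, 45, -29)
DE · DF = (-26)·(-22) + (-2)·45 + 16·(-29) = 572 - 90 - 464 = 18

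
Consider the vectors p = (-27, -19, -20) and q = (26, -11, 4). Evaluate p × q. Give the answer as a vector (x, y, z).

(-296, -412, 791)

i: (-19)·4 - (-20)·(-11) = -76 - 220 = -296
j: (-20)·26 - (-27)·4 = -520 - (-108) = -412
k: (-27)·(-11) - (-19)·26 = 297 - (-494) = 791
p × q = (-296, -412, 791)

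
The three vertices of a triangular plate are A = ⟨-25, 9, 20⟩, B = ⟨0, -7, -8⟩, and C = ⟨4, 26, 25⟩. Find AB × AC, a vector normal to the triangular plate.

(396, -937, 889)

AB = (25, -16, -28)
AC = (29, 17, 5)
i: (-16)·5 - (-28)·17 = -80 - (-476) = 396
j: (-28)·29 - 25·5 = -812 - 125 = -937
k: 25·17 - (-16)·29 = 425 - (-464) = 889
AB × AC = (396, -937, 889)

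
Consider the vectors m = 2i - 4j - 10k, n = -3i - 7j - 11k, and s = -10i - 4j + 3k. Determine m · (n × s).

n × s:
i: (-7)·3 - (-11)·(-4) = -21 - 44 = -65
j: (-11)·(-10) - (-3)·3 = 110 - (-9) = 119
k: (-3)·(-4) - (-7)·(-10) = 12 - 70 = -58
n × s = (-65, 119, -58)
m · (n × s) = 2·(-65) + (-4)·119 + (-10)·(-58) = -130 - 476 + 580 = -26

-26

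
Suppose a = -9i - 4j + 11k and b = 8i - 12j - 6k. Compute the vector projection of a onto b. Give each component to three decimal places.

a · b = (-9)·8 + (-4)·(-12) + 11·(-6) = -72 + 48 - 66 = -90
|b|² = 64 + 144 + 36 = 244
proj_b a = (-90/244) · (8, -12, -6) ≈ (-2.951, 4.426, 2.213)

(-2.951, 4.426, 2.213)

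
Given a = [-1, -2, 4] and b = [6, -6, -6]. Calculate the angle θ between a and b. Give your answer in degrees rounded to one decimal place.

a · b = (-1)·6 + (-2)·(-6) + 4·(-6) = -6 + 12 - 24 = -18
|a|² = 1 + 4 + 16 = 21,  |a| = √21 ≈ 4.582576
|b|² = 36 + 36 + 36 = 108,  |b| = √108 ≈ 10.392305
cos θ = -18 / (4.582576 · 10.392305) ≈ -0.37796
θ = arccos(-0.37796) ≈ 112.2°

112.2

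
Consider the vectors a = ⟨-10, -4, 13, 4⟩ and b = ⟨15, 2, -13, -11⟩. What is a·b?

a · b = (-10)·15 + (-4)·2 + 13·(-13) + 4·(-11) = -150 - 8 - 169 - 44 = -371

-371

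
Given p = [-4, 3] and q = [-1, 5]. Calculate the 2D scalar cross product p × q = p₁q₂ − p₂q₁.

(-4)·5 - 3·(-1) = -20 - (-3) = -17

-17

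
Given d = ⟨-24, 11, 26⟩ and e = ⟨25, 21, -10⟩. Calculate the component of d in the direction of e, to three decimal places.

d · e = (-24)·25 + 11·21 + 26·(-10) = -600 + 231 - 260 = -629
|e| = √(625 + 441 + 100) = √1166 ≈ 34.1467
comp_e d = -629 / √1166 ≈ -18.420

-18.420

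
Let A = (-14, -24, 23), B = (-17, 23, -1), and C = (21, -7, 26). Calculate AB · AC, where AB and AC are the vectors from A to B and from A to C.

AB = B − A = (-3, 47, -24)
AC = C − A = (35, 17, 3)
AB · AC = (-3)·35 + 47·17 + (-24)·3 = -105 + 799 - 72 = 622

622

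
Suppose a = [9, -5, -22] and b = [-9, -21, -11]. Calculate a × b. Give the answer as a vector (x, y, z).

i: (-5)·(-11) - (-22)·(-21) = 55 - 462 = -407
j: (-22)·(-9) - 9·(-11) = 198 - (-99) = 297
k: 9·(-21) - (-5)·(-9) = -189 - 45 = -234
a × b = (-407, 297, -234)

(-407, 297, -234)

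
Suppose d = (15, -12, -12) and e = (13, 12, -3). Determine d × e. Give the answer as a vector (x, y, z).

i: (-12)·(-3) - (-12)·12 = 36 - (-144) = 180
j: (-12)·13 - 15·(-3) = -156 - (-45) = -111
k: 15·12 - (-12)·13 = 180 - (-156) = 336
d × e = (180, -111, 336)

(180, -111, 336)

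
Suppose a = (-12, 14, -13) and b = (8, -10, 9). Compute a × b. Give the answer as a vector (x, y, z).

i: 14·9 - (-13)·(-10) = 126 - 130 = -4
j: (-13)·8 - (-12)·9 = -104 - (-108) = 4
k: (-12)·(-10) - 14·8 = 120 - 112 = 8
a × b = (-4, 4, 8)

(-4, 4, 8)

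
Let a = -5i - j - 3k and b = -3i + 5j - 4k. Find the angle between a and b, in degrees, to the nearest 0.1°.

58.3

a · b = (-5)·(-3) + (-1)·5 + (-3)·(-4) = 15 - 5 + 12 = 22
|a|² = 25 + 1 + 9 = 35,  |a| = √35 ≈ 5.916080
|b|² = 9 + 25 + 16 = 50,  |b| = √50 ≈ 7.071068
cos θ = 22 / (5.916080 · 7.071068) ≈ 0.52590
θ = arccos(0.52590) ≈ 58.3°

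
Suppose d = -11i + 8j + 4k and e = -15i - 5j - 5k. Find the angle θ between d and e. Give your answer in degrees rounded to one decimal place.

63.5

d · e = (-11)·(-15) + 8·(-5) + 4·(-5) = 165 - 40 - 20 = 105
|d|² = 121 + 64 + 16 = 201,  |d| = √201 ≈ 14.177447
|e|² = 225 + 25 + 25 = 275,  |e| = √275 ≈ 16.583124
cos θ = 105 / (14.177447 · 16.583124) ≈ 0.44661
θ = arccos(0.44661) ≈ 63.5°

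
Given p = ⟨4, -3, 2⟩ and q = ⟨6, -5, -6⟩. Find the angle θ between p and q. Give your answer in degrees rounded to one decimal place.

59.4

p · q = 4·6 + (-3)·(-5) + 2·(-6) = 24 + 15 - 12 = 27
|p|² = 16 + 9 + 4 = 29,  |p| = √29 ≈ 5.385165
|q|² = 36 + 25 + 36 = 97,  |q| = √97 ≈ 9.848858
cos θ = 27 / (5.385165 · 9.848858) ≈ 0.50907
θ = arccos(0.50907) ≈ 59.4°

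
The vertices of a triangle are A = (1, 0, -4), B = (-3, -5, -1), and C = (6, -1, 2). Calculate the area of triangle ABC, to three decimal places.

AB = (-4, -5, 3),  AC = (5, -1, 6)
i: (-5)·6 - 3·(-1) = -30 - (-3) = -27
j: 3·5 - (-4)·6 = 15 - (-24) = 39
k: (-4)·(-1) - (-5)·5 = 4 - (-25) = 29
AB × AC = (-27, 39, 29)
|AB × AC| = √3091 ≈ 55.5968
area = ½ · 55.5968 ≈ 27.798

27.798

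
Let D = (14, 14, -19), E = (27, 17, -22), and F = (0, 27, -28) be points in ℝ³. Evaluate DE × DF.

(12, 159, 211)

DE = (13, 3, -3)
DF = (-14, 13, -9)
i: 3·(-9) - (-3)·13 = -27 - (-39) = 12
j: (-3)·(-14) - 13·(-9) = 42 - (-117) = 159
k: 13·13 - 3·(-14) = 169 - (-42) = 211
DE × DF = (12, 159, 211)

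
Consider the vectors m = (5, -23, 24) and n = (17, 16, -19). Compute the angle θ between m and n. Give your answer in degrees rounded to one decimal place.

136.9

m · n = 5·17 + (-23)·16 + 24·(-19) = 85 - 368 - 456 = -739
|m|² = 25 + 529 + 576 = 1130,  |m| = √1130 ≈ 33.615473
|n|² = 289 + 256 + 361 = 906,  |n| = √906 ≈ 30.099834
cos θ = -739 / (33.615473 · 30.099834) ≈ -0.73037
θ = arccos(-0.73037) ≈ 136.9°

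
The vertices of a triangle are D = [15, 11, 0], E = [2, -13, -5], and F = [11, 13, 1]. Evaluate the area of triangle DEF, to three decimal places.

63.579

DE = (-13, -24, -5),  DF = (-4, 2, 1)
i: (-24)·1 - (-5)·2 = -24 - (-10) = -14
j: (-5)·(-4) - (-13)·1 = 20 - (-13) = 33
k: (-13)·2 - (-24)·(-4) = -26 - 96 = -122
DE × DF = (-14, 33, -122)
|DE × DF| = √16169 ≈ 127.1574
area = ½ · 127.1574 ≈ 63.579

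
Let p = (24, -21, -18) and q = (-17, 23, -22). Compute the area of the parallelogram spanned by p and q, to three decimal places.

1225.136

i: (-21)·(-22) - (-18)·23 = 462 - (-414) = 876
j: (-18)·(-17) - 24·(-22) = 306 - (-528) = 834
k: 24·23 - (-21)·(-17) = 552 - 357 = 195
p × q = (876, 834, 195)
|p × q| = √(876² + 834² + 195²) = √1500957 ≈ 1225.1355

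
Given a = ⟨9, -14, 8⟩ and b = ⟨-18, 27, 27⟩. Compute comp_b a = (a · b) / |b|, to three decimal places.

-7.675

a · b = 9·(-18) + (-14)·27 + 8·27 = -162 - 378 + 216 = -324
|b| = √(324 + 729 + 729) = √1782 ≈ 42.2137
comp_b a = -324 / √1782 ≈ -7.675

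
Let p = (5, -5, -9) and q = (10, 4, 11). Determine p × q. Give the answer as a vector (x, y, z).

i: (-5)·11 - (-9)·4 = -55 - (-36) = -19
j: (-9)·10 - 5·11 = -90 - 55 = -145
k: 5·4 - (-5)·10 = 20 - (-50) = 70
p × q = (-19, -145, 70)

(-19, -145, 70)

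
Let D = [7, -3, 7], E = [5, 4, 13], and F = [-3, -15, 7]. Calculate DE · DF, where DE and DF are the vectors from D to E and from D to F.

DE = E − D = (-2, 7, 6)
DF = F − D = (-10, -12, 0)
DE · DF = (-2)·(-10) + 7·(-12) + 6·0 = 20 - 84 + 0 = -64

-64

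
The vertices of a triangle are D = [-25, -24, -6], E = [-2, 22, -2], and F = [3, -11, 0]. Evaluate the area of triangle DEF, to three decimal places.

DE = (23, 46, 4),  DF = (28, 13, 6)
i: 46·6 - 4·13 = 276 - 52 = 224
j: 4·28 - 23·6 = 112 - 138 = -26
k: 23·13 - 46·28 = 299 - 1288 = -989
DE × DF = (224, -26, -989)
|DE × DF| = √1028973 ≈ 1014.3831
area = ½ · 1014.3831 ≈ 507.192

507.192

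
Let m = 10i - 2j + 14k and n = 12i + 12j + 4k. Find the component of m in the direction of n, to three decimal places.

8.718

m · n = 10·12 + (-2)·12 + 14·4 = 120 - 24 + 56 = 152
|n| = √(144 + 144 + 16) = √304 ≈ 17.4356
comp_n m = 152 / √304 ≈ 8.718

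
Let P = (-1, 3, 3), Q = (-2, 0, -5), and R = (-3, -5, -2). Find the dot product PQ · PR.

66

PQ = Q − P = (-1, -3, -8)
PR = R − P = (-2, -8, -5)
PQ · PR = (-1)·(-2) + (-3)·(-8) + (-8)·(-5) = 2 + 24 + 40 = 66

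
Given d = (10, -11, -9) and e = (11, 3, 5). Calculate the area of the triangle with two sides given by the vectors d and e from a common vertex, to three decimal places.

i: (-11)·5 - (-9)·3 = -55 - (-27) = -28
j: (-9)·11 - 10·5 = -99 - 50 = -149
k: 10·3 - (-11)·11 = 30 - (-121) = 151
d × e = (-28, -149, 151)
|d × e| = √((-28)² + (-149)² + 151²) = √45786 ≈ 213.9766
area = ½ · 213.9766 ≈ 106.988

106.988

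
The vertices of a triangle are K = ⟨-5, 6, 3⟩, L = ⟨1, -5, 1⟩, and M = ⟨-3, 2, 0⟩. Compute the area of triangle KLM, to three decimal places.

KL = (6, -11, -2),  KM = (2, -4, -3)
i: (-11)·(-3) - (-2)·(-4) = 33 - 8 = 25
j: (-2)·2 - 6·(-3) = -4 - (-18) = 14
k: 6·(-4) - (-11)·2 = -24 - (-22) = -2
KL × KM = (25, 14, -2)
|KL × KM| = √825 ≈ 28.7228
area = ½ · 28.7228 ≈ 14.361

14.361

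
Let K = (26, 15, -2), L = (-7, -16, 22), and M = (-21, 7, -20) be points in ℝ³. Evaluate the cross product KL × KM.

(750, -1722, -1193)

KL = (-33, -31, 24)
KM = (-47, -8, -18)
i: (-31)·(-18) - 24·(-8) = 558 - (-192) = 750
j: 24·(-47) - (-33)·(-18) = -1128 - 594 = -1722
k: (-33)·(-8) - (-31)·(-47) = 264 - 1457 = -1193
KL × KM = (750, -1722, -1193)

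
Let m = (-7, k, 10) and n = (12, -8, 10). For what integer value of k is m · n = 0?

m · n = (-7)·12 + k·(-8) + 10·10 = 16 - 8k
Set equal to 0: -8k = -16, so k = 2.

2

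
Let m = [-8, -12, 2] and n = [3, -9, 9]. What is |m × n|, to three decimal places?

160.773

i: (-12)·9 - 2·(-9) = -108 - (-18) = -90
j: 2·3 - (-8)·9 = 6 - (-72) = 78
k: (-8)·(-9) - (-12)·3 = 72 - (-36) = 108
m × n = (-90, 78, 108)
|m × n| = √((-90)² + 78² + 108²) = √25848 ≈ 160.7731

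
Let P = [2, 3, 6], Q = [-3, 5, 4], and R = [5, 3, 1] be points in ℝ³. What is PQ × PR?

PQ = (-5, 2, -2)
PR = (3, 0, -5)
i: 2·(-5) - (-2)·0 = -10 - 0 = -10
j: (-2)·3 - (-5)·(-5) = -6 - 25 = -31
k: (-5)·0 - 2·3 = 0 - 6 = -6
PQ × PR = (-10, -31, -6)

(-10, -31, -6)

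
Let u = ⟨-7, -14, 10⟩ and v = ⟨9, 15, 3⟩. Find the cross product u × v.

i: (-14)·3 - 10·15 = -42 - 150 = -192
j: 10·9 - (-7)·3 = 90 - (-21) = 111
k: (-7)·15 - (-14)·9 = -105 - (-126) = 21
u × v = (-192, 111, 21)

(-192, 111, 21)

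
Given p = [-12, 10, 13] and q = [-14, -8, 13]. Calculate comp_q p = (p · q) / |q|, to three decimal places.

12.408

p · q = (-12)·(-14) + 10·(-8) + 13·13 = 168 - 80 + 169 = 257
|q| = √(196 + 64 + 169) = √429 ≈ 20.7123
comp_q p = 257 / √429 ≈ 12.408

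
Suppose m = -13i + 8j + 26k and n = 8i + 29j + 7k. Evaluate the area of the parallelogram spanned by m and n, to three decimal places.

878.115

i: 8·7 - 26·29 = 56 - 754 = -698
j: 26·8 - (-13)·7 = 208 - (-91) = 299
k: (-13)·29 - 8·8 = -377 - 64 = -441
m × n = (-698, 299, -441)
|m × n| = √((-698)² + 299² + (-441)²) = √771086 ≈ 878.1150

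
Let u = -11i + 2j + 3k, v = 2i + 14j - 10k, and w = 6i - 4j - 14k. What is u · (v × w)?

2256

v × w:
i: 14·(-14) - (-10)·(-4) = -196 - 40 = -236
j: (-10)·6 - 2·(-14) = -60 - (-28) = -32
k: 2·(-4) - 14·6 = -8 - 84 = -92
v × w = (-236, -32, -92)
u · (v × w) = (-11)·(-236) + 2·(-32) + 3·(-92) = 2596 - 64 - 276 = 2256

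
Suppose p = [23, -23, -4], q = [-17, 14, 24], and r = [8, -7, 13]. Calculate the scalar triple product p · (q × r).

q × r:
i: 14·13 - 24·(-7) = 182 - (-168) = 350
j: 24·8 - (-17)·13 = 192 - (-221) = 413
k: (-17)·(-7) - 14·8 = 119 - 112 = 7
q × r = (350, 413, 7)
p · (q × r) = 23·350 + (-23)·413 + (-4)·7 = 8050 - 9499 - 28 = -1477

-1477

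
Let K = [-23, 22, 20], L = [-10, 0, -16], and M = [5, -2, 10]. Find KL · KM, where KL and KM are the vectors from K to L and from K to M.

1252

KL = L − K = (13, -22, -36)
KM = M − K = (28, -24, -10)
KL · KM = 13·28 + (-22)·(-24) + (-36)·(-10) = 364 + 528 + 360 = 1252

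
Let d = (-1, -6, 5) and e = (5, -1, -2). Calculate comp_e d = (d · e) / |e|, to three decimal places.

d · e = (-1)·5 + (-6)·(-1) + 5·(-2) = -5 + 6 - 10 = -9
|e| = √(25 + 1 + 4) = √30 ≈ 5.4772
comp_e d = -9 / √30 ≈ -1.643

-1.643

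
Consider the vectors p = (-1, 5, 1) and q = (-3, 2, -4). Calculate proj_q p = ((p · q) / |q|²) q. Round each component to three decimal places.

p · q = (-1)·(-3) + 5·2 + 1·(-4) = 3 + 10 - 4 = 9
|q|² = 9 + 4 + 16 = 29
proj_q p = (9/29) · (-3, 2, -4) ≈ (-0.931, 0.621, -1.241)

(-0.931, 0.621, -1.241)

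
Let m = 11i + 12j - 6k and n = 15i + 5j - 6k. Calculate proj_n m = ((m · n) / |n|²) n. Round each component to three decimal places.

m · n = 11·15 + 12·5 + (-6)·(-6) = 165 + 60 + 36 = 261
|n|² = 225 + 25 + 36 = 286
proj_n m = (261/286) · (15, 5, -6) ≈ (13.689, 4.563, -5.476)

(13.689, 4.563, -5.476)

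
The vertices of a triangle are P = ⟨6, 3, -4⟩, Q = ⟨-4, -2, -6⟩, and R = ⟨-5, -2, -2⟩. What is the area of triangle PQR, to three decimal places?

23.393

PQ = (-10, -5, -2),  PR = (-11, -5, 2)
i: (-5)·2 - (-2)·(-5) = -10 - 10 = -20
j: (-2)·(-11) - (-10)·2 = 22 - (-20) = 42
k: (-10)·(-5) - (-5)·(-11) = 50 - 55 = -5
PQ × PR = (-20, 42, -5)
|PQ × PR| = √2189 ≈ 46.7868
area = ½ · 46.7868 ≈ 23.393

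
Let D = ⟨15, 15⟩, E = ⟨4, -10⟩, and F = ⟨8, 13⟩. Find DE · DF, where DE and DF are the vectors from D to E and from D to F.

DE = E − D = (-11, -25)
DF = F − D = (-7, -2)
DE · DF = (-11)·(-7) + (-25)·(-2) = 77 + 50 = 127

127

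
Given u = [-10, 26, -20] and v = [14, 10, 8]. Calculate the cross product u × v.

(408, -200, -464)

i: 26·8 - (-20)·10 = 208 - (-200) = 408
j: (-20)·14 - (-10)·8 = -280 - (-80) = -200
k: (-10)·10 - 26·14 = -100 - 364 = -464
u × v = (408, -200, -464)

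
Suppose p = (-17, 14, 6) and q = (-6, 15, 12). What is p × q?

i: 14·12 - 6·15 = 168 - 90 = 78
j: 6·(-6) - (-17)·12 = -36 - (-204) = 168
k: (-17)·15 - 14·(-6) = -255 - (-84) = -171
p × q = (78, 168, -171)

(78, 168, -171)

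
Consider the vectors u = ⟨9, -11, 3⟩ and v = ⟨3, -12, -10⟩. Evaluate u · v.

u · v = 9·3 + (-11)·(-12) + 3·(-10) = 27 + 132 - 30 = 129

129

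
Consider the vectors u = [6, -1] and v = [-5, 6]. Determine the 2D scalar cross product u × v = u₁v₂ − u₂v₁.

6·6 - (-1)·(-5) = 36 - 5 = 31

31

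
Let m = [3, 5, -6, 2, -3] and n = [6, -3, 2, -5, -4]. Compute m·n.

-7

m · n = 3·6 + 5·(-3) + (-6)·2 + 2·(-5) + (-3)·(-4) = 18 - 15 - 12 - 10 + 12 = -7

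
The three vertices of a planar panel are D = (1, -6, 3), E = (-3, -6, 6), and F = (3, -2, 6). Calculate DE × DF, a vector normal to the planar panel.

(-12, 18, -16)

DE = (-4, 0, 3)
DF = (2, 4, 3)
i: 0·3 - 3·4 = 0 - 12 = -12
j: 3·2 - (-4)·3 = 6 - (-12) = 18
k: (-4)·4 - 0·2 = -16 - 0 = -16
DE × DF = (-12, 18, -16)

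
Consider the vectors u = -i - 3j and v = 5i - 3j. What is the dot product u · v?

u · v = (-1)·5 + (-3)·(-3) = -5 + 9 = 4

4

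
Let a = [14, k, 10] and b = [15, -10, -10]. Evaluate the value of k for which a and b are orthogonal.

a · b = 14·15 + k·(-10) + 10·(-10) = 110 - 10k
Set equal to 0: -10k = -110, so k = 11.

11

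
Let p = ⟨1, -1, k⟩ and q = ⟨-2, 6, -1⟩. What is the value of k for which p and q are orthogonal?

p · q = 1·(-2) + (-1)·6 + k·(-1) = -8 - 1k
Set equal to 0: -1k = 8, so k = -8.

-8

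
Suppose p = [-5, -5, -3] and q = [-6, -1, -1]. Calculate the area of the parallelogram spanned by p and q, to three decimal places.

28.249

i: (-5)·(-1) - (-3)·(-1) = 5 - 3 = 2
j: (-3)·(-6) - (-5)·(-1) = 18 - 5 = 13
k: (-5)·(-1) - (-5)·(-6) = 5 - 30 = -25
p × q = (2, 13, -25)
|p × q| = √(2² + 13² + (-25)²) = √798 ≈ 28.2489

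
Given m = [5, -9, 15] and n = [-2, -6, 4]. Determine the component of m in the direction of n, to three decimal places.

13.898

m · n = 5·(-2) + (-9)·(-6) + 15·4 = -10 + 54 + 60 = 104
|n| = √(4 + 36 + 16) = √56 ≈ 7.4833
comp_n m = 104 / √56 ≈ 13.898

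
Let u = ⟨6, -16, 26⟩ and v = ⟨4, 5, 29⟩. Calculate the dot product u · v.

u · v = 6·4 + (-16)·5 + 26·29 = 24 - 80 + 754 = 698

698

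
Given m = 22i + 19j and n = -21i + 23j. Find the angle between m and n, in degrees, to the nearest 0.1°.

m · n = 22·(-21) + 19·23 = -462 + 437 = -25
|m|² = 484 + 361 = 845,  |m| = √845 ≈ 29.068884
|n|² = 441 + 529 = 970,  |n| = √970 ≈ 31.144823
cos θ = -25 / (29.068884 · 31.144823) ≈ -0.02761
θ = arccos(-0.02761) ≈ 91.6°

91.6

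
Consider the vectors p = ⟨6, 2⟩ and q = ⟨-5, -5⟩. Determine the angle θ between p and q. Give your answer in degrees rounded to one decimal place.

p · q = 6·(-5) + 2·(-5) = -30 - 10 = -40
|p|² = 36 + 4 = 40,  |p| = √40 ≈ 6.324555
|q|² = 25 + 25 = 50,  |q| = √50 ≈ 7.071068
cos θ = -40 / (6.324555 · 7.071068) ≈ -0.89443
θ = arccos(-0.89443) ≈ 153.4°

153.4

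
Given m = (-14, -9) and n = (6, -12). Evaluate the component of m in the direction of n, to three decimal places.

1.789

m · n = (-14)·6 + (-9)·(-12) = -84 + 108 = 24
|n| = √(36 + 144) = √180 ≈ 13.4164
comp_n m = 24 / √180 ≈ 1.789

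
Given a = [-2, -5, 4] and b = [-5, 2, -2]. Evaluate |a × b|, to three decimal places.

37.696

i: (-5)·(-2) - 4·2 = 10 - 8 = 2
j: 4·(-5) - (-2)·(-2) = -20 - 4 = -24
k: (-2)·2 - (-5)·(-5) = -4 - 25 = -29
a × b = (2, -24, -29)
|a × b| = √(2² + (-24)² + (-29)²) = √1421 ≈ 37.6962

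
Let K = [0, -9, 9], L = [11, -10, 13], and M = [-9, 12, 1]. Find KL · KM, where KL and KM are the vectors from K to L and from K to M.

-152

KL = L − K = (11, -1, 4)
KM = M − K = (-9, 21, -8)
KL · KM = 11·(-9) + (-1)·21 + 4·(-8) = -99 - 21 - 32 = -152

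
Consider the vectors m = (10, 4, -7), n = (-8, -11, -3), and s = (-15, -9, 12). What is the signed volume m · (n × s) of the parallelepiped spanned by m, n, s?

n × s:
i: (-11)·12 - (-3)·(-9) = -132 - 27 = -159
j: (-3)·(-15) - (-8)·12 = 45 - (-96) = 141
k: (-8)·(-9) - (-11)·(-15) = 72 - 165 = -93
n × s = (-159, 141, -93)
m · (n × s) = 10·(-159) + 4·141 + (-7)·(-93) = -1590 + 564 + 651 = -375

-375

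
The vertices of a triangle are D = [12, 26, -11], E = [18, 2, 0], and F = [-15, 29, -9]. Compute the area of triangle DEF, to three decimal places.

DE = (6, -24, 11),  DF = (-27, 3, 2)
i: (-24)·2 - 11·3 = -48 - 33 = -81
j: 11·(-27) - 6·2 = -297 - 12 = -309
k: 6·3 - (-24)·(-27) = 18 - 648 = -630
DE × DF = (-81, -309, -630)
|DE × DF| = √498942 ≈ 706.3583
area = ½ · 706.3583 ≈ 353.179

353.179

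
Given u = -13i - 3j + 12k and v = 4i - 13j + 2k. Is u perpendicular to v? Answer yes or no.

no

u · v = (-13)·4 + (-3)·(-13) + 12·2 = -52 + 39 + 24 = 11
Nonzero, so the vectors are not orthogonal.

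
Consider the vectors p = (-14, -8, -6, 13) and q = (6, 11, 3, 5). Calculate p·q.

-125

p · q = (-14)·6 + (-8)·11 + (-6)·3 + 13·5 = -84 - 88 - 18 + 65 = -125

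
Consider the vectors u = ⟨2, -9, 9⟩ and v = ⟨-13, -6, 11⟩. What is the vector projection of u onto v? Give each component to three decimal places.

u · v = 2·(-13) + (-9)·(-6) + 9·11 = -26 + 54 + 99 = 127
|v|² = 169 + 36 + 121 = 326
proj_v u = (127/326) · (-13, -6, 11) ≈ (-5.064, -2.337, 4.285)

(-5.064, -2.337, 4.285)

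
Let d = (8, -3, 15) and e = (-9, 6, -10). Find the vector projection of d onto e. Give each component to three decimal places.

d · e = 8·(-9) + (-3)·6 + 15·(-10) = -72 - 18 - 150 = -240
|e|² = 81 + 36 + 100 = 217
proj_e d = (-240/217) · (-9, 6, -10) ≈ (9.954, -6.636, 11.060)

(9.954, -6.636, 11.060)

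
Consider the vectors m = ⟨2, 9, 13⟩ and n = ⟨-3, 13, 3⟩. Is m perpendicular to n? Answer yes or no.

m · n = 2·(-3) + 9·13 + 13·3 = -6 + 117 + 39 = 150
Nonzero, so the vectors are not orthogonal.

no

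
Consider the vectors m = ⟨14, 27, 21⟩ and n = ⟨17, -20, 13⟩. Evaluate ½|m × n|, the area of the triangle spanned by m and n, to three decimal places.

i: 27·13 - 21·(-20) = 351 - (-420) = 771
j: 21·17 - 14·13 = 357 - 182 = 175
k: 14·(-20) - 27·17 = -280 - 459 = -739
m × n = (771, 175, -739)
|m × n| = √(771² + 175² + (-739)²) = √1171187 ≈ 1082.2139
area = ½ · 1082.2139 ≈ 541.107

541.107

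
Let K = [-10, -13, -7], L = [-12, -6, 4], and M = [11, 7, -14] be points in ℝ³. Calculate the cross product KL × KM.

(-269, 217, -187)

KL = (-2, 7, 11)
KM = (21, 20, -7)
i: 7·(-7) - 11·20 = -49 - 220 = -269
j: 11·21 - (-2)·(-7) = 231 - 14 = 217
k: (-2)·20 - 7·21 = -40 - 147 = -187
KL × KM = (-269, 217, -187)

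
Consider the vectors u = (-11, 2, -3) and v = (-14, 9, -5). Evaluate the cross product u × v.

(17, -13, -71)

i: 2·(-5) - (-3)·9 = -10 - (-27) = 17
j: (-3)·(-14) - (-11)·(-5) = 42 - 55 = -13
k: (-11)·9 - 2·(-14) = -99 - (-28) = -71
u × v = (17, -13, -71)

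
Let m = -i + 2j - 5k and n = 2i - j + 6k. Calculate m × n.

i: 2·6 - (-5)·(-1) = 12 - 5 = 7
j: (-5)·2 - (-1)·6 = -10 - (-6) = -4
k: (-1)·(-1) - 2·2 = 1 - 4 = -3
m × n = (7, -4, -3)

(7, -4, -3)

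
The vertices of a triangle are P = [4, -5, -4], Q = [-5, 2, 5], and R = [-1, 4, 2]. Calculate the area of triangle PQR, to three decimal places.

30.488

PQ = (-9, 7, 9),  PR = (-5, 9, 6)
i: 7·6 - 9·9 = 42 - 81 = -39
j: 9·(-5) - (-9)·6 = -45 - (-54) = 9
k: (-9)·9 - 7·(-5) = -81 - (-35) = -46
PQ × PR = (-39, 9, -46)
|PQ × PR| = √3718 ≈ 60.9754
area = ½ · 60.9754 ≈ 30.488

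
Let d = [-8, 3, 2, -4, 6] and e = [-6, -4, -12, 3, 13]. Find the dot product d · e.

78

d · e = (-8)·(-6) + 3·(-4) + 2·(-12) + (-4)·3 + 6·13 = 48 - 12 - 24 - 12 + 78 = 78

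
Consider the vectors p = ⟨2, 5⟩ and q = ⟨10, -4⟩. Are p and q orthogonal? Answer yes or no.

yes

p · q = 2·10 + 5·(-4) = 20 - 20 = 0
Zero, so the vectors are orthogonal.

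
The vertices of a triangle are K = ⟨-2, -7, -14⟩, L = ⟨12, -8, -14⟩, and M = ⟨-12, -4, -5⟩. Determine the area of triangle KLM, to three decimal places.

65.156

KL = (14, -1, 0),  KM = (-10, 3, 9)
i: (-1)·9 - 0·3 = -9 - 0 = -9
j: 0·(-10) - 14·9 = 0 - 126 = -126
k: 14·3 - (-1)·(-10) = 42 - 10 = 32
KL × KM = (-9, -126, 32)
|KL × KM| = √16981 ≈ 130.3112
area = ½ · 130.3112 ≈ 65.156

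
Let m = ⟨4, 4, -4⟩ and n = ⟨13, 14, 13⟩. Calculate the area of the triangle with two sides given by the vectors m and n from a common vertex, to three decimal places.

74.993

i: 4·13 - (-4)·14 = 52 - (-56) = 108
j: (-4)·13 - 4·13 = -52 - 52 = -104
k: 4·14 - 4·13 = 56 - 52 = 4
m × n = (108, -104, 4)
|m × n| = √(108² + (-104)² + 4²) = √22496 ≈ 149.9867
area = ½ · 149.9867 ≈ 74.993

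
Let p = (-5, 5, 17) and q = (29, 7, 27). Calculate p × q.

i: 5·27 - 17·7 = 135 - 119 = 16
j: 17·29 - (-5)·27 = 493 - (-135) = 628
k: (-5)·7 - 5·29 = -35 - 145 = -180
p × q = (16, 628, -180)

(16, 628, -180)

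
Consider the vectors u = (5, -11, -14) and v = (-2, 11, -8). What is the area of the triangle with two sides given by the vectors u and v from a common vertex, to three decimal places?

126.765

i: (-11)·(-8) - (-14)·11 = 88 - (-154) = 242
j: (-14)·(-2) - 5·(-8) = 28 - (-40) = 68
k: 5·11 - (-11)·(-2) = 55 - 22 = 33
u × v = (242, 68, 33)
|u × v| = √(242² + 68² + 33²) = √64277 ≈ 253.5291
area = ½ · 253.5291 ≈ 126.765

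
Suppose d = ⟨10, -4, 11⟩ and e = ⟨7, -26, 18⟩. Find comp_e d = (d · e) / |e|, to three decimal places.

11.486

d · e = 10·7 + (-4)·(-26) + 11·18 = 70 + 104 + 198 = 372
|e| = √(49 + 676 + 324) = √1049 ≈ 32.3883
comp_e d = 372 / √1049 ≈ 11.486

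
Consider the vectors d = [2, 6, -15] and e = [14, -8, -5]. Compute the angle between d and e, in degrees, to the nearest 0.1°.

78.5

d · e = 2·14 + 6·(-8) + (-15)·(-5) = 28 - 48 + 75 = 55
|d|² = 4 + 36 + 225 = 265,  |d| = √265 ≈ 16.278821
|e|² = 196 + 64 + 25 = 285,  |e| = √285 ≈ 16.881943
cos θ = 55 / (16.278821 · 16.881943) ≈ 0.20013
θ = arccos(0.20013) ≈ 78.5°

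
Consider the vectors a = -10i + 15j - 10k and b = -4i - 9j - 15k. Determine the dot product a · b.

55

a · b = (-10)·(-4) + 15·(-9) + (-10)·(-15) = 40 - 135 + 150 = 55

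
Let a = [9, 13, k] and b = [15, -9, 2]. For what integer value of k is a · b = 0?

a · b = 9·15 + 13·(-9) + k·2 = 18 + 2k
Set equal to 0: 2k = -18, so k = -9.

-9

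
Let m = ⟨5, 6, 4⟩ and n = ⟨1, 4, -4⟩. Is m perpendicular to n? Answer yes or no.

no

m · n = 5·1 + 6·4 + 4·(-4) = 5 + 24 - 16 = 13
Nonzero, so the vectors are not orthogonal.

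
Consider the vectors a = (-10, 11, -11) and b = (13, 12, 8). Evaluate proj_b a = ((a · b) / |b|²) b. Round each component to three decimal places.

(-2.966, -2.737, -1.825)

a · b = (-10)·13 + 11·12 + (-11)·8 = -130 + 132 - 88 = -86
|b|² = 169 + 144 + 64 = 377
proj_b a = (-86/377) · (13, 12, 8) ≈ (-2.966, -2.737, -1.825)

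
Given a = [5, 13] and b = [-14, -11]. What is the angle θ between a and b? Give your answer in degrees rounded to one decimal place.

a · b = 5·(-14) + 13·(-11) = -70 - 143 = -213
|a|² = 25 + 169 = 194,  |a| = √194 ≈ 13.928388
|b|² = 196 + 121 = 317,  |b| = √317 ≈ 17.804494
cos θ = -213 / (13.928388 · 17.804494) ≈ -0.85891
θ = arccos(-0.85891) ≈ 149.2°

149.2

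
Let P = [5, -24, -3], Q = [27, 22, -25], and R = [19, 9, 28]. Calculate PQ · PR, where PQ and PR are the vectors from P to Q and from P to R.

PQ = Q − P = (22, 46, -22)
PR = R − P = (14, 33, 31)
PQ · PR = 22·14 + 46·33 + (-22)·31 = 308 + 1518 - 682 = 1144

1144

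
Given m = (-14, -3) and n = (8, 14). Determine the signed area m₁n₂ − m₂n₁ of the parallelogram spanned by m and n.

-172

(-14)·14 - (-3)·8 = -196 - (-24) = -172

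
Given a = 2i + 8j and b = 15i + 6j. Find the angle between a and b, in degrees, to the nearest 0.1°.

54.2

a · b = 2·15 + 8·6 = 30 + 48 = 78
|a|² = 4 + 64 = 68,  |a| = √68 ≈ 8.246211
|b|² = 225 + 36 = 261,  |b| = √261 ≈ 16.155494
cos θ = 78 / (8.246211 · 16.155494) ≈ 0.58549
θ = arccos(0.58549) ≈ 54.2°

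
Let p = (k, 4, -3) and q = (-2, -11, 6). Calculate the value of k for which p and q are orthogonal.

-31

p · q = k·(-2) + 4·(-11) + (-3)·6 = -62 - 2k
Set equal to 0: -2k = 62, so k = -31.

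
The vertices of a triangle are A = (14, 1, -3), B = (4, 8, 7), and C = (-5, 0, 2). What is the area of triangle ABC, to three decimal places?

102.560

AB = (-10, 7, 10),  AC = (-19, -1, 5)
i: 7·5 - 10·(-1) = 35 - (-10) = 45
j: 10·(-19) - (-10)·5 = -190 - (-50) = -140
k: (-10)·(-1) - 7·(-19) = 10 - (-133) = 143
AB × AC = (45, -140, 143)
|AB × AC| = √42074 ≈ 205.1195
area = ½ · 205.1195 ≈ 102.560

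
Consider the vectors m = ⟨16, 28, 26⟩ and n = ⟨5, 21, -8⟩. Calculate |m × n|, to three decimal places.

835.392

i: 28·(-8) - 26·21 = -224 - 546 = -770
j: 26·5 - 16·(-8) = 130 - (-128) = 258
k: 16·21 - 28·5 = 336 - 140 = 196
m × n = (-770, 258, 196)
|m × n| = √((-770)² + 258² + 196²) = √697880 ≈ 835.3921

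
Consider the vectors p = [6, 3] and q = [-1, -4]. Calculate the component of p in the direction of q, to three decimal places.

-4.366

p · q = 6·(-1) + 3·(-4) = -6 - 12 = -18
|q| = √(1 + 16) = √17 ≈ 4.1231
comp_q p = -18 / √17 ≈ -4.366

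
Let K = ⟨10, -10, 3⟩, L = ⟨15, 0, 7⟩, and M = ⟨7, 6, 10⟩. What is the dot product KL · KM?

173

KL = L − K = (5, 10, 4)
KM = M − K = (-3, 16, 7)
KL · KM = 5·(-3) + 10·16 + 4·7 = -15 + 160 + 28 = 173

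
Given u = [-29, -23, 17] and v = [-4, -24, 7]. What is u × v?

i: (-23)·7 - 17·(-24) = -161 - (-408) = 247
j: 17·(-4) - (-29)·7 = -68 - (-203) = 135
k: (-29)·(-24) - (-23)·(-4) = 696 - 92 = 604
u × v = (247, 135, 604)

(247, 135, 604)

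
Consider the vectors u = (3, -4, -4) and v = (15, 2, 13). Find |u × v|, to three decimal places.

126.858

i: (-4)·13 - (-4)·2 = -52 - (-8) = -44
j: (-4)·15 - 3·13 = -60 - 39 = -99
k: 3·2 - (-4)·15 = 6 - (-60) = 66
u × v = (-44, -99, 66)
|u × v| = √((-44)² + (-99)² + 66²) = √16093 ≈ 126.8582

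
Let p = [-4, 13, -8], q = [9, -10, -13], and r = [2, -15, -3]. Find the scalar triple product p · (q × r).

1593

q × r:
i: (-10)·(-3) - (-13)·(-15) = 30 - 195 = -165
j: (-13)·2 - 9·(-3) = -26 - (-27) = 1
k: 9·(-15) - (-10)·2 = -135 - (-20) = -115
q × r = (-165, 1, -115)
p · (q × r) = (-4)·(-165) + 13·1 + (-8)·(-115) = 660 + 13 + 920 = 1593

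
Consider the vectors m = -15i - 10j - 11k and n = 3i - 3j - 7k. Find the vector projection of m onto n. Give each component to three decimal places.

(2.776, -2.776, -6.478)

m · n = (-15)·3 + (-10)·(-3) + (-11)·(-7) = -45 + 30 + 77 = 62
|n|² = 9 + 9 + 49 = 67
proj_n m = (62/67) · (3, -3, -7) ≈ (2.776, -2.776, -6.478)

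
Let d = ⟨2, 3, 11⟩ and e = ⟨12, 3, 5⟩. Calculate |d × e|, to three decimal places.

i: 3·5 - 11·3 = 15 - 33 = -18
j: 11·12 - 2·5 = 132 - 10 = 122
k: 2·3 - 3·12 = 6 - 36 = -30
d × e = (-18, 122, -30)
|d × e| = √((-18)² + 122² + (-30)²) = √16108 ≈ 126.9173

126.917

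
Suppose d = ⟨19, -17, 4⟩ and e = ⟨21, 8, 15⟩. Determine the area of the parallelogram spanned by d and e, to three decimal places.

617.941

i: (-17)·15 - 4·8 = -255 - 32 = -287
j: 4·21 - 19·15 = 84 - 285 = -201
k: 19·8 - (-17)·21 = 152 - (-357) = 509
d × e = (-287, -201, 509)
|d × e| = √((-287)² + (-201)² + 509²) = √381851 ≈ 617.9409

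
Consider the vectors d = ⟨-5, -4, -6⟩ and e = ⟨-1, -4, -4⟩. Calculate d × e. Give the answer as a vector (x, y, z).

i: (-4)·(-4) - (-6)·(-4) = 16 - 24 = -8
j: (-6)·(-1) - (-5)·(-4) = 6 - 20 = -14
k: (-5)·(-4) - (-4)·(-1) = 20 - 4 = 16
d × e = (-8, -14, 16)

(-8, -14, 16)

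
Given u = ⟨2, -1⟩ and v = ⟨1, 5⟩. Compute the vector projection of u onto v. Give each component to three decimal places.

(-0.115, -0.577)

u · v = 2·1 + (-1)·5 = 2 - 5 = -3
|v|² = 1 + 25 = 26
proj_v u = (-3/26) · (1, 5) ≈ (-0.115, -0.577)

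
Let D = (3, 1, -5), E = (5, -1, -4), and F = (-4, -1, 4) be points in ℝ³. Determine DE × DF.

DE = (2, -2, 1)
DF = (-7, -2, 9)
i: (-2)·9 - 1·(-2) = -18 - (-2) = -16
j: 1·(-7) - 2·9 = -7 - 18 = -25
k: 2·(-2) - (-2)·(-7) = -4 - 14 = -18
DE × DF = (-16, -25, -18)

(-16, -25, -18)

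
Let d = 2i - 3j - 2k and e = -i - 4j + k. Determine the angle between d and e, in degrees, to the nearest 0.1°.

62.8

d · e = 2·(-1) + (-3)·(-4) + (-2)·1 = -2 + 12 - 2 = 8
|d|² = 4 + 9 + 4 = 17,  |d| = √17 ≈ 4.123106
|e|² = 1 + 16 + 1 = 18,  |e| = √18 ≈ 4.242641
cos θ = 8 / (4.123106 · 4.242641) ≈ 0.45733
θ = arccos(0.45733) ≈ 62.8°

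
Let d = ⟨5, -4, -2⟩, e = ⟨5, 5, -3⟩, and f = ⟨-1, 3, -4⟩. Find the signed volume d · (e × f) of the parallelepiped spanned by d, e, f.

e × f:
i: 5·(-4) - (-3)·3 = -20 - (-9) = -11
j: (-3)·(-1) - 5·(-4) = 3 - (-20) = 23
k: 5·3 - 5·(-1) = 15 - (-5) = 20
e × f = (-11, 23, 20)
d · (e × f) = 5·(-11) + (-4)·23 + (-2)·20 = -55 - 92 - 40 = -187

-187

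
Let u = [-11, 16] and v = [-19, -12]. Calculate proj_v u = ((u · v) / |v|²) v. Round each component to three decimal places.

(-0.640, -0.404)

u · v = (-11)·(-19) + 16·(-12) = 209 - 192 = 17
|v|² = 361 + 144 = 505
proj_v u = (17/505) · (-19, -12) ≈ (-0.640, -0.404)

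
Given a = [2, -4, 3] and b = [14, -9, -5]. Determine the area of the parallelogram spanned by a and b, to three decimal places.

i: (-4)·(-5) - 3·(-9) = 20 - (-27) = 47
j: 3·14 - 2·(-5) = 42 - (-10) = 52
k: 2·(-9) - (-4)·14 = -18 - (-56) = 38
a × b = (47, 52, 38)
|a × b| = √(47² + 52² + 38²) = √6357 ≈ 79.7308

79.731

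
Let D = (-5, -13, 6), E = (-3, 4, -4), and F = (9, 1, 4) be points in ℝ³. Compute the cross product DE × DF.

(106, -136, -210)

DE = (2, 17, -10)
DF = (14, 14, -2)
i: 17·(-2) - (-10)·14 = -34 - (-140) = 106
j: (-10)·14 - 2·(-2) = -140 - (-4) = -136
k: 2·14 - 17·14 = 28 - 238 = -210
DE × DF = (106, -136, -210)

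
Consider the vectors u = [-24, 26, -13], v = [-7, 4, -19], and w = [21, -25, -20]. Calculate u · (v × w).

-1877

v × w:
i: 4·(-20) - (-19)·(-25) = -80 - 475 = -555
j: (-19)·21 - (-7)·(-20) = -399 - 140 = -539
k: (-7)·(-25) - 4·21 = 175 - 84 = 91
v × w = (-555, -539, 91)
u · (v × w) = (-24)·(-555) + 26·(-539) + (-13)·91 = 13320 - 14014 - 1183 = -1877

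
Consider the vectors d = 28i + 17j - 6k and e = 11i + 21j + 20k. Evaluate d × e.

i: 17·20 - (-6)·21 = 340 - (-126) = 466
j: (-6)·11 - 28·20 = -66 - 560 = -626
k: 28·21 - 17·11 = 588 - 187 = 401
d × e = (466, -626, 401)

(466, -626, 401)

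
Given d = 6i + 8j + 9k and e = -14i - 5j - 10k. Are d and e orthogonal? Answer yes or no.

no

d · e = 6·(-14) + 8·(-5) + 9·(-10) = -84 - 40 - 90 = -214
Nonzero, so the vectors are not orthogonal.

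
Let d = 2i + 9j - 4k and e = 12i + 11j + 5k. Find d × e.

i: 9·5 - (-4)·11 = 45 - (-44) = 89
j: (-4)·12 - 2·5 = -48 - 10 = -58
k: 2·11 - 9·12 = 22 - 108 = -86
d × e = (89, -58, -86)

(89, -58, -86)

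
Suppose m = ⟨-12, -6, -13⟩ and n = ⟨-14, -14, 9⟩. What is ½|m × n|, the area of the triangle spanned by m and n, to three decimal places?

i: (-6)·9 - (-13)·(-14) = -54 - 182 = -236
j: (-13)·(-14) - (-12)·9 = 182 - (-108) = 290
k: (-12)·(-14) - (-6)·(-14) = 168 - 84 = 84
m × n = (-236, 290, 84)
|m × n| = √((-236)² + 290² + 84²) = √146852 ≈ 383.2127
area = ½ · 383.2127 ≈ 191.606

191.606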